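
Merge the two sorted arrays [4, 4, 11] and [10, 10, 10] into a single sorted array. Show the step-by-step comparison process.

Merging process:

Compare 4 vs 10: take 4 from left. Merged: [4]
Compare 4 vs 10: take 4 from left. Merged: [4, 4]
Compare 11 vs 10: take 10 from right. Merged: [4, 4, 10]
Compare 11 vs 10: take 10 from right. Merged: [4, 4, 10, 10]
Compare 11 vs 10: take 10 from right. Merged: [4, 4, 10, 10, 10]
Append remaining from left: [11]. Merged: [4, 4, 10, 10, 10, 11]

Final merged array: [4, 4, 10, 10, 10, 11]
Total comparisons: 5

The merged array is [4, 4, 10, 10, 10, 11], requiring 5 comparisons. The merge step runs in O(n) time where n is the total number of elements.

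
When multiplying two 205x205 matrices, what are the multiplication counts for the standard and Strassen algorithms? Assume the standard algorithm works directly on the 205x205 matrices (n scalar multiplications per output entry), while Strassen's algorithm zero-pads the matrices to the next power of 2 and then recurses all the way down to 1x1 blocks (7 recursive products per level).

Matrix multiplication for 205x205 matrices:

Strassen's algorithm requires power-of-2 dimensions. Pad 205x205 to 256x256 (next power of 2).

Standard algorithm: 205^3 = 8615125 multiplications
Strassen's algorithm: 7^(log2(256)) = 7^8 = 5764801 multiplications
Savings: 8615125 - 5764801 = 2850324 multiplications

Standard: 8615125 multiplications (205^3). Strassen: 5764801 multiplications (7^8, after padding to 256x256). Strassen reduces 8 recursive multiplications to 7 at each level.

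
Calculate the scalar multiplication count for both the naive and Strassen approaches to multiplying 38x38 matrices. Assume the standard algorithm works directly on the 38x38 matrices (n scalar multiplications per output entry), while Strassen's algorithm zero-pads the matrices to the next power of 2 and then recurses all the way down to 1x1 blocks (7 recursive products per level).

Matrix multiplication for 38x38 matrices:

Strassen's algorithm requires power-of-2 dimensions. Pad 38x38 to 64x64 (next power of 2).

Standard algorithm: 38^3 = 54872 multiplications
Strassen's algorithm: 7^(log2(64)) = 7^6 = 117649 multiplications
Difference: 54872 - 117649 = -62777 (Strassen uses MORE here due to padding overhead — for small or just-over-power-of-2 n, padding can outweigh the per-level savings)

Standard: 54872 multiplications (38^3). Strassen: 117649 multiplications (7^6, after padding to 64x64). Strassen reduces 8 recursive multiplications to 7 at each level.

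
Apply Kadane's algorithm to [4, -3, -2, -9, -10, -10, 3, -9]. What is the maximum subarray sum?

Using Kadane's algorithm on [4, -3, -2, -9, -10, -10, 3, -9]:

Scanning through the array:
Position 1 (value -3): max_ending_here = 1, max_so_far = 4
Position 2 (value -2): max_ending_here = -1, max_so_far = 4
Position 3 (value -9): max_ending_here = -9, max_so_far = 4
Position 4 (value -10): max_ending_here = -10, max_so_far = 4
Position 5 (value -10): max_ending_here = -10, max_so_far = 4
Position 6 (value 3): max_ending_here = 3, max_so_far = 4
Position 7 (value -9): max_ending_here = -6, max_so_far = 4

Maximum subarray: [4]
Maximum sum: 4

The maximum subarray is [4] with sum 4. This subarray runs from index 0 to index 0.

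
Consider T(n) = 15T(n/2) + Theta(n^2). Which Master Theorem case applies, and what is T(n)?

Master Theorem for T(n) = 15T(n/2) + O(n^2):

a = 15, b = 2, c = 2
log_b(a) = log_2(15) = 3.9069

Case 1: c = 2 < log_2(15) = 3.9069
T(n) = O(n^(log_2 15))

For T(n) = 15T(n/2) + O(n^2): log_2(15) = 3.9069. This is Case 1 of the Master Theorem (c < log_b(a), work dominated by leaves), giving O(n^(log_2 15)).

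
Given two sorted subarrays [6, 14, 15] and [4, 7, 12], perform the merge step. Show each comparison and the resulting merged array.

Merging process:

Compare 6 vs 4: take 4 from right. Merged: [4]
Compare 6 vs 7: take 6 from left. Merged: [4, 6]
Compare 14 vs 7: take 7 from right. Merged: [4, 6, 7]
Compare 14 vs 12: take 12 from right. Merged: [4, 6, 7, 12]
Append remaining from left: [14, 15]. Merged: [4, 6, 7, 12, 14, 15]

Final merged array: [4, 6, 7, 12, 14, 15]
Total comparisons: 4

The merged array is [4, 6, 7, 12, 14, 15], requiring 4 comparisons. The merge step runs in O(n) time where n is the total number of elements.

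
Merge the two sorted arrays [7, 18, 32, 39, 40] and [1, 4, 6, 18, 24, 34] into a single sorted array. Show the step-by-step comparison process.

Merging process:

Compare 7 vs 1: take 1 from right. Merged: [1]
Compare 7 vs 4: take 4 from right. Merged: [1, 4]
Compare 7 vs 6: take 6 from right. Merged: [1, 4, 6]
Compare 7 vs 18: take 7 from left. Merged: [1, 4, 6, 7]
Compare 18 vs 18: take 18 from left. Merged: [1, 4, 6, 7, 18]
Compare 32 vs 18: take 18 from right. Merged: [1, 4, 6, 7, 18, 18]
Compare 32 vs 24: take 24 from right. Merged: [1, 4, 6, 7, 18, 18, 24]
Compare 32 vs 34: take 32 from left. Merged: [1, 4, 6, 7, 18, 18, 24, 32]
Compare 39 vs 34: take 34 from right. Merged: [1, 4, 6, 7, 18, 18, 24, 32, 34]
Append remaining from left: [39, 40]. Merged: [1, 4, 6, 7, 18, 18, 24, 32, 34, 39, 40]

Final merged array: [1, 4, 6, 7, 18, 18, 24, 32, 34, 39, 40]
Total comparisons: 9

The merged array is [1, 4, 6, 7, 18, 18, 24, 32, 34, 39, 40], requiring 9 comparisons. The merge step runs in O(n) time where n is the total number of elements.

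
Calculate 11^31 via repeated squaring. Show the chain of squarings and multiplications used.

Computing 11^31 by squaring (build up from 11^1; each line after the first costs one multiplication):

11^1 = 11
11^2 = (11^1)^2 = 11^2 = 121
11^3 = 11 * 11^2 = 11 * 121 = 1331
11^6 = (11^3)^2 = 1331^2 = 1771561
11^7 = 11 * 11^6 = 11 * 1771561 = 19487171
11^14 = (11^7)^2 = 19487171^2 = 379749833583241
11^15 = 11 * 11^14 = 11 * 379749833583241 = 4177248169415651
11^30 = (11^15)^2 = 4177248169415651^2 = 17449402268886407318558803753801
11^31 = 11 * 11^30 = 11 * 17449402268886407318558803753801 = 191943424957750480504146841291811

Result: 191943424957750480504146841291811
Multiplications needed: 8 (8 lines after 11^1)

11^31 = 191943424957750480504146841291811. Using exponentiation by squaring, this requires 8 multiplications. The key idea: if the exponent is even, square the half-power; if odd, multiply by the base once.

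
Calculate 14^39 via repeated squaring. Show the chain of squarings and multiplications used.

Computing 14^39 by squaring (build up from 14^1; each line after the first costs one multiplication):

14^1 = 14
14^2 = (14^1)^2 = 14^2 = 196
14^4 = (14^2)^2 = 196^2 = 38416
14^8 = (14^4)^2 = 38416^2 = 1475789056
14^9 = 14 * 14^8 = 14 * 1475789056 = 20661046784
14^18 = (14^9)^2 = 20661046784^2 = 426878854210636742656
14^19 = 14 * 14^18 = 14 * 426878854210636742656 = 5976303958948914397184
14^38 = (14^19)^2 = 5976303958948914397184^2 = 35716209009748467500288285041727074107129856
14^39 = 14 * 14^38 = 14 * 35716209009748467500288285041727074107129856 = 500026926136478545004035990584179037499817984

Result: 500026926136478545004035990584179037499817984
Multiplications needed: 8 (8 lines after 14^1)

14^39 = 500026926136478545004035990584179037499817984. Using exponentiation by squaring, this requires 8 multiplications. The key idea: if the exponent is even, square the half-power; if odd, multiply by the base once.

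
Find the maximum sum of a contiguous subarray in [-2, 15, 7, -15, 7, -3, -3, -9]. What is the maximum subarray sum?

Using Kadane's algorithm on [-2, 15, 7, -15, 7, -3, -3, -9]:

Scanning through the array:
Position 1 (value 15): max_ending_here = 15, max_so_far = 15
Position 2 (value 7): max_ending_here = 22, max_so_far = 22
Position 3 (value -15): max_ending_here = 7, max_so_far = 22
Position 4 (value 7): max_ending_here = 14, max_so_far = 22
Position 5 (value -3): max_ending_here = 11, max_so_far = 22
Position 6 (value -3): max_ending_here = 8, max_so_far = 22
Position 7 (value -9): max_ending_here = -1, max_so_far = 22

Maximum subarray: [15, 7]
Maximum sum: 22

The maximum subarray is [15, 7] with sum 22. This subarray runs from index 1 to index 2.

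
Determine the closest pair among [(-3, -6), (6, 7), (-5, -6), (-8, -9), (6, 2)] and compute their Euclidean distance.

Computing all pairwise distances among 5 points:

d((-3, -6), (6, 7)) = 15.8114
d((-3, -6), (-5, -6)) = 2.0 <-- minimum
d((-3, -6), (-8, -9)) = 5.831
d((-3, -6), (6, 2)) = 12.0416
d((6, 7), (-5, -6)) = 17.0294
d((6, 7), (-8, -9)) = 21.2603
d((6, 7), (6, 2)) = 5.0
d((-5, -6), (-8, -9)) = 4.2426
d((-5, -6), (6, 2)) = 13.6015
d((-8, -9), (6, 2)) = 17.8045

Closest pair: (-3, -6) and (-5, -6) with distance 2.0

The closest pair is (-3, -6) and (-5, -6) with Euclidean distance 2.0. For 5 points, brute-force pairwise comparison is shown above. For large n, the divide-and-conquer algorithm (sort by x, recurse on halves, check the dividing strip) achieves O(n log n).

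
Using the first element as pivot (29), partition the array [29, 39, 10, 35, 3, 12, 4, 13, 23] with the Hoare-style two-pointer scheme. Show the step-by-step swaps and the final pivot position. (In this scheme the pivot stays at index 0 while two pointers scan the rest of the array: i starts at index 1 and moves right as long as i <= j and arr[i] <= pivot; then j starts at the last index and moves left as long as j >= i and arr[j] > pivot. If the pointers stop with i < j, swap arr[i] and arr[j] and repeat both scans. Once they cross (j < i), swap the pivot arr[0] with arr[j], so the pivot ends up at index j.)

Hoare-style two-pointer partition with pivot = 29:

Initial array: [29, 39, 10, 35, 3, 12, 4, 13, 23]

Pointers start at i = 1, j = 8.
i stops at index 1 (arr[1]=39 > 29), j stops at index 8 (arr[8]=23 <= 29): swap arr[1] and arr[8], array becomes [29, 23, 10, 35, 3, 12, 4, 13, 39]
i stops at index 3 (arr[3]=35 > 29), j stops at index 7 (arr[7]=13 <= 29): swap arr[3] and arr[7], array becomes [29, 23, 10, 13, 3, 12, 4, 35, 39]
i ends at 7, j ends at 6: the pointers have crossed (j < i), so scanning stops.

Swap pivot arr[0] with arr[6] to place pivot at position 6: [4, 23, 10, 13, 3, 12, 29, 35, 39]
Pivot position: 6

After partitioning with pivot 29, the array becomes [4, 23, 10, 13, 3, 12, 29, 35, 39]. The pivot is placed at index 6. All elements to the left of the pivot are <= 29, and all elements to the right are > 29.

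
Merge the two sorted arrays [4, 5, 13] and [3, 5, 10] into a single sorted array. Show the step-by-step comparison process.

Merging process:

Compare 4 vs 3: take 3 from right. Merged: [3]
Compare 4 vs 5: take 4 from left. Merged: [3, 4]
Compare 5 vs 5: take 5 from left. Merged: [3, 4, 5]
Compare 13 vs 5: take 5 from right. Merged: [3, 4, 5, 5]
Compare 13 vs 10: take 10 from right. Merged: [3, 4, 5, 5, 10]
Append remaining from left: [13]. Merged: [3, 4, 5, 5, 10, 13]

Final merged array: [3, 4, 5, 5, 10, 13]
Total comparisons: 5

The merged array is [3, 4, 5, 5, 10, 13], requiring 5 comparisons. The merge step runs in O(n) time where n is the total number of elements.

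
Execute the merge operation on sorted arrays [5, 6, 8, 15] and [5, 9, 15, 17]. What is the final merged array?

Merging process:

Compare 5 vs 5: take 5 from left. Merged: [5]
Compare 6 vs 5: take 5 from right. Merged: [5, 5]
Compare 6 vs 9: take 6 from left. Merged: [5, 5, 6]
Compare 8 vs 9: take 8 from left. Merged: [5, 5, 6, 8]
Compare 15 vs 9: take 9 from right. Merged: [5, 5, 6, 8, 9]
Compare 15 vs 15: take 15 from left. Merged: [5, 5, 6, 8, 9, 15]
Append remaining from right: [15, 17]. Merged: [5, 5, 6, 8, 9, 15, 15, 17]

Final merged array: [5, 5, 6, 8, 9, 15, 15, 17]
Total comparisons: 6

The merged array is [5, 5, 6, 8, 9, 15, 15, 17], requiring 6 comparisons. The merge step runs in O(n) time where n is the total number of elements.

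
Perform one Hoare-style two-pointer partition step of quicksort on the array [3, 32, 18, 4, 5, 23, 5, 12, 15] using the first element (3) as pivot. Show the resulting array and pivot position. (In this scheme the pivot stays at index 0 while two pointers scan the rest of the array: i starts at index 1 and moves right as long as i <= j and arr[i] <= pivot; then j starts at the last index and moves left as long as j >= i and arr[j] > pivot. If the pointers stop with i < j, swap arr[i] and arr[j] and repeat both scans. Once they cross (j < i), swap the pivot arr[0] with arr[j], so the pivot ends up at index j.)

Hoare-style two-pointer partition with pivot = 3:

Initial array: [3, 32, 18, 4, 5, 23, 5, 12, 15]

Pointers start at i = 1, j = 8.
i ends at 1, j ends at 0: the pointers have crossed (j < i), so scanning stops.

j = 0, so swapping arr[0] with arr[j] leaves the pivot at position 0: [3, 32, 18, 4, 5, 23, 5, 12, 15]
Pivot position: 0

After partitioning with pivot 3, the array becomes [3, 32, 18, 4, 5, 23, 5, 12, 15]. The pivot is placed at index 0. All elements to the left of the pivot are <= 3, and all elements to the right are > 3.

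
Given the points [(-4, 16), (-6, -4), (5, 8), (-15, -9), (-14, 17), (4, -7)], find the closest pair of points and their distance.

Computing all pairwise distances among 6 points:

d((-4, 16), (-6, -4)) = 20.0998
d((-4, 16), (5, 8)) = 12.0416
d((-4, 16), (-15, -9)) = 27.313
d((-4, 16), (-14, 17)) = 10.0499 <-- minimum
d((-4, 16), (4, -7)) = 24.3516
d((-6, -4), (5, 8)) = 16.2788
d((-6, -4), (-15, -9)) = 10.2956
d((-6, -4), (-14, 17)) = 22.4722
d((-6, -4), (4, -7)) = 10.4403
d((5, 8), (-15, -9)) = 26.2488
d((5, 8), (-14, 17)) = 21.0238
d((5, 8), (4, -7)) = 15.0333
d((-15, -9), (-14, 17)) = 26.0192
d((-15, -9), (4, -7)) = 19.105
d((-14, 17), (4, -7)) = 30.0

Closest pair: (-4, 16) and (-14, 17) with distance 10.0499

The closest pair is (-4, 16) and (-14, 17) with Euclidean distance 10.0499. For 6 points, brute-force pairwise comparison is shown above. For large n, the divide-and-conquer algorithm (sort by x, recurse on halves, check the dividing strip) achieves O(n log n).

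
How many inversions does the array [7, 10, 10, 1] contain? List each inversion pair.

Finding inversions in [7, 10, 10, 1]:

(0, 3): arr[0]=7 > arr[3]=1
(1, 3): arr[1]=10 > arr[3]=1
(2, 3): arr[2]=10 > arr[3]=1

Total inversions: 3

The array has 3 inversion(s): (0,3), (1,3), (2,3). Each pair (i,j) satisfies i < j and arr[i] > arr[j].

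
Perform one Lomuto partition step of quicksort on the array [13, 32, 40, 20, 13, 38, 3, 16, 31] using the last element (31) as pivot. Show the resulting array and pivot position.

Lomuto partition with pivot = 31:

Initial array: [13, 32, 40, 20, 13, 38, 3, 16, 31]

arr[0]=13 <= 31: swap with position 0, array becomes [13, 32, 40, 20, 13, 38, 3, 16, 31]
arr[1]=32 > 31: no swap
arr[2]=40 > 31: no swap
arr[3]=20 <= 31: swap with position 1, array becomes [13, 20, 40, 32, 13, 38, 3, 16, 31]
arr[4]=13 <= 31: swap with position 2, array becomes [13, 20, 13, 32, 40, 38, 3, 16, 31]
arr[5]=38 > 31: no swap
arr[6]=3 <= 31: swap with position 3, array becomes [13, 20, 13, 3, 40, 38, 32, 16, 31]
arr[7]=16 <= 31: swap with position 4, array becomes [13, 20, 13, 3, 16, 38, 32, 40, 31]

Place pivot at position 5: [13, 20, 13, 3, 16, 31, 32, 40, 38]
Pivot position: 5

After partitioning with pivot 31, the array becomes [13, 20, 13, 3, 16, 31, 32, 40, 38]. The pivot is placed at index 5. All elements to the left of the pivot are <= 31, and all elements to the right are > 31.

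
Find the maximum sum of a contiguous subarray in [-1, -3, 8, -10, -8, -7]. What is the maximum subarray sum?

Using Kadane's algorithm on [-1, -3, 8, -10, -8, -7]:

Scanning through the array:
Position 1 (value -3): max_ending_here = -3, max_so_far = -1
Position 2 (value 8): max_ending_here = 8, max_so_far = 8
Position 3 (value -10): max_ending_here = -2, max_so_far = 8
Position 4 (value -8): max_ending_here = -8, max_so_far = 8
Position 5 (value -7): max_ending_here = -7, max_so_far = 8

Maximum subarray: [8]
Maximum sum: 8

The maximum subarray is [8] with sum 8. This subarray runs from index 2 to index 2.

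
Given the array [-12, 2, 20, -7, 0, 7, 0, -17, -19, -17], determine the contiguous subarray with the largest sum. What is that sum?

Using Kadane's algorithm on [-12, 2, 20, -7, 0, 7, 0, -17, -19, -17]:

Scanning through the array:
Position 1 (value 2): max_ending_here = 2, max_so_far = 2
Position 2 (value 20): max_ending_here = 22, max_so_far = 22
Position 3 (value -7): max_ending_here = 15, max_so_far = 22
Position 4 (value 0): max_ending_here = 15, max_so_far = 22
Position 5 (value 7): max_ending_here = 22, max_so_far = 22
Position 6 (value 0): max_ending_here = 22, max_so_far = 22
Position 7 (value -17): max_ending_here = 5, max_so_far = 22
Position 8 (value -19): max_ending_here = -14, max_so_far = 22
Position 9 (value -17): max_ending_here = -17, max_so_far = 22

Maximum subarray: [2, 20]
Maximum sum: 22

The maximum subarray is [2, 20] with sum 22. This subarray runs from index 1 to index 2.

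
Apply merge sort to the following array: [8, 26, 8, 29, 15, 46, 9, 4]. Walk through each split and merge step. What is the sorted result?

Merge sort trace:

Split: [8, 26, 8, 29, 15, 46, 9, 4] -> [8, 26, 8, 29] and [15, 46, 9, 4]
  Split: [8, 26, 8, 29] -> [8, 26] and [8, 29]
    Split: [8, 26] -> [8] and [26]
    Merge: [8] + [26] -> [8, 26]
    Split: [8, 29] -> [8] and [29]
    Merge: [8] + [29] -> [8, 29]
  Merge: [8, 26] + [8, 29] -> [8, 8, 26, 29]
  Split: [15, 46, 9, 4] -> [15, 46] and [9, 4]
    Split: [15, 46] -> [15] and [46]
    Merge: [15] + [46] -> [15, 46]
    Split: [9, 4] -> [9] and [4]
    Merge: [9] + [4] -> [4, 9]
  Merge: [15, 46] + [4, 9] -> [4, 9, 15, 46]
Merge: [8, 8, 26, 29] + [4, 9, 15, 46] -> [4, 8, 8, 9, 15, 26, 29, 46]

Final sorted array: [4, 8, 8, 9, 15, 26, 29, 46]

The merge sort proceeds by recursively splitting the array and merging sorted halves.
After all merges, the sorted array is [4, 8, 8, 9, 15, 26, 29, 46].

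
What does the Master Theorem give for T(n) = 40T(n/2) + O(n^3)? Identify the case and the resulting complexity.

Master Theorem for T(n) = 40T(n/2) + O(n^3):

a = 40, b = 2, c = 3
log_b(a) = log_2(40) = 5.3219

Case 1: c = 3 < log_2(40) = 5.3219
T(n) = O(n^(log_2 40))

For T(n) = 40T(n/2) + O(n^3): log_2(40) = 5.3219. This is Case 1 of the Master Theorem (c < log_b(a), work dominated by leaves), giving O(n^(log_2 40)).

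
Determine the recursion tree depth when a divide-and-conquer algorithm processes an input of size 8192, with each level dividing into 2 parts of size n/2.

For divide and conquer with division factor 2:

Problem sizes at each level:
Level 0: 8192
Level 1: 4096
Level 2: 2048
Level 3: 1024
Level 4: 512
Level 5: 256
Level 6: 128
Level 7: 64
Level 8: 32
Level 9: 16
Level 10: 8
Level 11: 4
Level 12: 2
Level 13: 1

The root is level 0 and the size-1 base case is level 13 (the tree spans levels 0 through 13, i.e. 14 levels counting the root), so the depth is the number of divisions: log_2(8192) = 13

The recursion tree depth is log_2(8192) = 13. At each level, the problem size is divided by 2, so it takes 13 divisions to reduce to a base case of size 1. The algorithm makes 2 recursive calls at each level.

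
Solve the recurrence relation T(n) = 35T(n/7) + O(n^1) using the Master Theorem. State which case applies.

Master Theorem for T(n) = 35T(n/7) + O(n^1):

a = 35, b = 7, c = 1
log_b(a) = log_7(35) = 1.8271

Case 1: c = 1 < log_7(35) = 1.8271
T(n) = O(n^(log_7 35))

For T(n) = 35T(n/7) + O(n^1): log_7(35) = 1.8271. This is Case 1 of the Master Theorem (c < log_b(a), work dominated by leaves), giving O(n^(log_7 35)).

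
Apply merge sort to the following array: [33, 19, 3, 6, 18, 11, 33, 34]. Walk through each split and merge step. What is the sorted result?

Merge sort trace:

Split: [33, 19, 3, 6, 18, 11, 33, 34] -> [33, 19, 3, 6] and [18, 11, 33, 34]
  Split: [33, 19, 3, 6] -> [33, 19] and [3, 6]
    Split: [33, 19] -> [33] and [19]
    Merge: [33] + [19] -> [19, 33]
    Split: [3, 6] -> [3] and [6]
    Merge: [3] + [6] -> [3, 6]
  Merge: [19, 33] + [3, 6] -> [3, 6, 19, 33]
  Split: [18, 11, 33, 34] -> [18, 11] and [33, 34]
    Split: [18, 11] -> [18] and [11]
    Merge: [18] + [11] -> [11, 18]
    Split: [33, 34] -> [33] and [34]
    Merge: [33] + [34] -> [33, 34]
  Merge: [11, 18] + [33, 34] -> [11, 18, 33, 34]
Merge: [3, 6, 19, 33] + [11, 18, 33, 34] -> [3, 6, 11, 18, 19, 33, 33, 34]

Final sorted array: [3, 6, 11, 18, 19, 33, 33, 34]

The merge sort proceeds by recursively splitting the array and merging sorted halves.
After all merges, the sorted array is [3, 6, 11, 18, 19, 33, 33, 34].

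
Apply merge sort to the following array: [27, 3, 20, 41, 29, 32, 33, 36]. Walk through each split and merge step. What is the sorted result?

Merge sort trace:

Split: [27, 3, 20, 41, 29, 32, 33, 36] -> [27, 3, 20, 41] and [29, 32, 33, 36]
  Split: [27, 3, 20, 41] -> [27, 3] and [20, 41]
    Split: [27, 3] -> [27] and [3]
    Merge: [27] + [3] -> [3, 27]
    Split: [20, 41] -> [20] and [41]
    Merge: [20] + [41] -> [20, 41]
  Merge: [3, 27] + [20, 41] -> [3, 20, 27, 41]
  Split: [29, 32, 33, 36] -> [29, 32] and [33, 36]
    Split: [29, 32] -> [29] and [32]
    Merge: [29] + [32] -> [29, 32]
    Split: [33, 36] -> [33] and [36]
    Merge: [33] + [36] -> [33, 36]
  Merge: [29, 32] + [33, 36] -> [29, 32, 33, 36]
Merge: [3, 20, 27, 41] + [29, 32, 33, 36] -> [3, 20, 27, 29, 32, 33, 36, 41]

Final sorted array: [3, 20, 27, 29, 32, 33, 36, 41]

The merge sort proceeds by recursively splitting the array and merging sorted halves.
After all merges, the sorted array is [3, 20, 27, 29, 32, 33, 36, 41].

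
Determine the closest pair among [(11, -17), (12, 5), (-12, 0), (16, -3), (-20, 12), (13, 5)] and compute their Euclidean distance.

Computing all pairwise distances among 6 points:

d((11, -17), (12, 5)) = 22.0227
d((11, -17), (-12, 0)) = 28.6007
d((11, -17), (16, -3)) = 14.8661
d((11, -17), (-20, 12)) = 42.45
d((11, -17), (13, 5)) = 22.0907
d((12, 5), (-12, 0)) = 24.5153
d((12, 5), (16, -3)) = 8.9443
d((12, 5), (-20, 12)) = 32.7567
d((12, 5), (13, 5)) = 1.0 <-- minimum
d((-12, 0), (16, -3)) = 28.1603
d((-12, 0), (-20, 12)) = 14.4222
d((-12, 0), (13, 5)) = 25.4951
d((16, -3), (-20, 12)) = 39.0
d((16, -3), (13, 5)) = 8.544
d((-20, 12), (13, 5)) = 33.7343

Closest pair: (12, 5) and (13, 5) with distance 1.0

The closest pair is (12, 5) and (13, 5) with Euclidean distance 1.0. For 6 points, brute-force pairwise comparison is shown above. For large n, the divide-and-conquer algorithm (sort by x, recurse on halves, check the dividing strip) achieves O(n log n).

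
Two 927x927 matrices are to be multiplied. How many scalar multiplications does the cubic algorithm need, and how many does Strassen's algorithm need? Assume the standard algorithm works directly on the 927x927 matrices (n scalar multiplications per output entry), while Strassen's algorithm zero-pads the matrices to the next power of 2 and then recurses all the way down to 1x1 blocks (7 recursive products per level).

Matrix multiplication for 927x927 matrices:

Strassen's algorithm requires power-of-2 dimensions. Pad 927x927 to 1024x1024 (next power of 2).

Standard algorithm: 927^3 = 796597983 multiplications
Strassen's algorithm: 7^(log2(1024)) = 7^10 = 282475249 multiplications
Savings: 796597983 - 282475249 = 514122734 multiplications

Standard: 796597983 multiplications (927^3). Strassen: 282475249 multiplications (7^10, after padding to 1024x1024). Strassen reduces 8 recursive multiplications to 7 at each level.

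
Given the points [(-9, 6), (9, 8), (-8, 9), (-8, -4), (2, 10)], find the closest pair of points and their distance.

Computing all pairwise distances among 5 points:

d((-9, 6), (9, 8)) = 18.1108
d((-9, 6), (-8, 9)) = 3.1623 <-- minimum
d((-9, 6), (-8, -4)) = 10.0499
d((-9, 6), (2, 10)) = 11.7047
d((9, 8), (-8, 9)) = 17.0294
d((9, 8), (-8, -4)) = 20.8087
d((9, 8), (2, 10)) = 7.2801
d((-8, 9), (-8, -4)) = 13.0
d((-8, 9), (2, 10)) = 10.0499
d((-8, -4), (2, 10)) = 17.2047

Closest pair: (-9, 6) and (-8, 9) with distance 3.1623

The closest pair is (-9, 6) and (-8, 9) with Euclidean distance 3.1623. For 5 points, brute-force pairwise comparison is shown above. For large n, the divide-and-conquer algorithm (sort by x, recurse on halves, check the dividing strip) achieves O(n log n).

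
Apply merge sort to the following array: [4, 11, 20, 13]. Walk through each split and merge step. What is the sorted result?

Merge sort trace:

Split: [4, 11, 20, 13] -> [4, 11] and [20, 13]
  Split: [4, 11] -> [4] and [11]
  Merge: [4] + [11] -> [4, 11]
  Split: [20, 13] -> [20] and [13]
  Merge: [20] + [13] -> [13, 20]
Merge: [4, 11] + [13, 20] -> [4, 11, 13, 20]

Final sorted array: [4, 11, 13, 20]

The merge sort proceeds by recursively splitting the array and merging sorted halves.
After all merges, the sorted array is [4, 11, 13, 20].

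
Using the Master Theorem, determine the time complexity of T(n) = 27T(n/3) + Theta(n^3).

Master Theorem for T(n) = 27T(n/3) + O(n^3):

a = 27, b = 3, c = 3
log_b(a) = log_3(27) = 3.0000

Case 2: c = 3 = log_3(27) = 3.0000
T(n) = O(n^3 log n) = O(n^3 log n)

For T(n) = 27T(n/3) + O(n^3): log_3(27) = 3.0000. This is Case 2 of the Master Theorem (c = log_b(a), equal work at all levels), giving O(n^3 log n).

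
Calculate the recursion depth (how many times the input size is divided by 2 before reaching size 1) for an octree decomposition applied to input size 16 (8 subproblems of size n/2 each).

For divide and conquer with division factor 2:

Problem sizes at each level:
Level 0: 16
Level 1: 8
Level 2: 4
Level 3: 2
Level 4: 1

The root is level 0 and the size-1 base case is level 4 (the tree spans levels 0 through 4, i.e. 5 levels counting the root), so the depth is the number of divisions: log_2(16) = 4

The recursion tree depth is log_2(16) = 4. At each level, the problem size is divided by 2, so it takes 4 divisions to reduce to a base case of size 1. The algorithm makes 8 recursive calls at each level.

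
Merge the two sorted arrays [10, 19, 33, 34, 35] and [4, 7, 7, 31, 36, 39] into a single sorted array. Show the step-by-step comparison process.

Merging process:

Compare 10 vs 4: take 4 from right. Merged: [4]
Compare 10 vs 7: take 7 from right. Merged: [4, 7]
Compare 10 vs 7: take 7 from right. Merged: [4, 7, 7]
Compare 10 vs 31: take 10 from left. Merged: [4, 7, 7, 10]
Compare 19 vs 31: take 19 from left. Merged: [4, 7, 7, 10, 19]
Compare 33 vs 31: take 31 from right. Merged: [4, 7, 7, 10, 19, 31]
Compare 33 vs 36: take 33 from left. Merged: [4, 7, 7, 10, 19, 31, 33]
Compare 34 vs 36: take 34 from left. Merged: [4, 7, 7, 10, 19, 31, 33, 34]
Compare 35 vs 36: take 35 from left. Merged: [4, 7, 7, 10, 19, 31, 33, 34, 35]
Append remaining from right: [36, 39]. Merged: [4, 7, 7, 10, 19, 31, 33, 34, 35, 36, 39]

Final merged array: [4, 7, 7, 10, 19, 31, 33, 34, 35, 36, 39]
Total comparisons: 9

The merged array is [4, 7, 7, 10, 19, 31, 33, 34, 35, 36, 39], requiring 9 comparisons. The merge step runs in O(n) time where n is the total number of elements.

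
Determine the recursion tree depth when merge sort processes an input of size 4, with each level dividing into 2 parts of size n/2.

For divide and conquer with division factor 2:

Problem sizes at each level:
Level 0: 4
Level 1: 2
Level 2: 1

The root is level 0 and the size-1 base case is level 2 (the tree spans levels 0 through 2, i.e. 3 levels counting the root), so the depth is the number of divisions: log_2(4) = 2

The recursion tree depth is log_2(4) = 2. At each level, the problem size is divided by 2, so it takes 2 divisions to reduce to a base case of size 1. The algorithm makes 2 recursive calls at each level.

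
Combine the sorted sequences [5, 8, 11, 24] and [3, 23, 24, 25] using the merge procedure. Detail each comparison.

Merging process:

Compare 5 vs 3: take 3 from right. Merged: [3]
Compare 5 vs 23: take 5 from left. Merged: [3, 5]
Compare 8 vs 23: take 8 from left. Merged: [3, 5, 8]
Compare 11 vs 23: take 11 from left. Merged: [3, 5, 8, 11]
Compare 24 vs 23: take 23 from right. Merged: [3, 5, 8, 11, 23]
Compare 24 vs 24: take 24 from left. Merged: [3, 5, 8, 11, 23, 24]
Append remaining from right: [24, 25]. Merged: [3, 5, 8, 11, 23, 24, 24, 25]

Final merged array: [3, 5, 8, 11, 23, 24, 24, 25]
Total comparisons: 6

The merged array is [3, 5, 8, 11, 23, 24, 24, 25], requiring 6 comparisons. The merge step runs in O(n) time where n is the total number of elements.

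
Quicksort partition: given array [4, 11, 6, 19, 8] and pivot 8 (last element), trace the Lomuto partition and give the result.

Lomuto partition with pivot = 8:

Initial array: [4, 11, 6, 19, 8]

arr[0]=4 <= 8: swap with position 0, array becomes [4, 11, 6, 19, 8]
arr[1]=11 > 8: no swap
arr[2]=6 <= 8: swap with position 1, array becomes [4, 6, 11, 19, 8]
arr[3]=19 > 8: no swap

Place pivot at position 2: [4, 6, 8, 19, 11]
Pivot position: 2

After partitioning with pivot 8, the array becomes [4, 6, 8, 19, 11]. The pivot is placed at index 2. All elements to the left of the pivot are <= 8, and all elements to the right are > 8.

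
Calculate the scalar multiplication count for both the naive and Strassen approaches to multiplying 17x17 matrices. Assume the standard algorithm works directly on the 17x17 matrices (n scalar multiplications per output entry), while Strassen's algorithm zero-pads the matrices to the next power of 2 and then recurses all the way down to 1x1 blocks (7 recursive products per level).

Matrix multiplication for 17x17 matrices:

Strassen's algorithm requires power-of-2 dimensions. Pad 17x17 to 32x32 (next power of 2).

Standard algorithm: 17^3 = 4913 multiplications
Strassen's algorithm: 7^(log2(32)) = 7^5 = 16807 multiplications
Difference: 4913 - 16807 = -11894 (Strassen uses MORE here due to padding overhead — for small or just-over-power-of-2 n, padding can outweigh the per-level savings)

Standard: 4913 multiplications (17^3). Strassen: 16807 multiplications (7^5, after padding to 32x32). Strassen reduces 8 recursive multiplications to 7 at each level.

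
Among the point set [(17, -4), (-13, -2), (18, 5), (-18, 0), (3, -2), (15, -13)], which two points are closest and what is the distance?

Computing all pairwise distances among 6 points:

d((17, -4), (-13, -2)) = 30.0666
d((17, -4), (18, 5)) = 9.0554
d((17, -4), (-18, 0)) = 35.2278
d((17, -4), (3, -2)) = 14.1421
d((17, -4), (15, -13)) = 9.2195
d((-13, -2), (18, 5)) = 31.7805
d((-13, -2), (-18, 0)) = 5.3852 <-- minimum
d((-13, -2), (3, -2)) = 16.0
d((-13, -2), (15, -13)) = 30.0832
d((18, 5), (-18, 0)) = 36.3456
d((18, 5), (3, -2)) = 16.5529
d((18, 5), (15, -13)) = 18.2483
d((-18, 0), (3, -2)) = 21.095
d((-18, 0), (15, -13)) = 35.4683
d((3, -2), (15, -13)) = 16.2788

Closest pair: (-13, -2) and (-18, 0) with distance 5.3852

The closest pair is (-13, -2) and (-18, 0) with Euclidean distance 5.3852. For 6 points, brute-force pairwise comparison is shown above. For large n, the divide-and-conquer algorithm (sort by x, recurse on halves, check the dividing strip) achieves O(n log n).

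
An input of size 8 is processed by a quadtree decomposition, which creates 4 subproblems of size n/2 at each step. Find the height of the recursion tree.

For divide and conquer with division factor 2:

Problem sizes at each level:
Level 0: 8
Level 1: 4
Level 2: 2
Level 3: 1

The root is level 0 and the size-1 base case is level 3 (the tree spans levels 0 through 3, i.e. 4 levels counting the root), so the depth is the number of divisions: log_2(8) = 3

The recursion tree depth is log_2(8) = 3. At each level, the problem size is divided by 2, so it takes 3 divisions to reduce to a base case of size 1. The algorithm makes 4 recursive calls at each level.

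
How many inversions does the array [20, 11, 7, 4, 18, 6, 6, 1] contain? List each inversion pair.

Finding inversions in [20, 11, 7, 4, 18, 6, 6, 1]:

(0, 1): arr[0]=20 > arr[1]=11
(0, 2): arr[0]=20 > arr[2]=7
(0, 3): arr[0]=20 > arr[3]=4
(0, 4): arr[0]=20 > arr[4]=18
(0, 5): arr[0]=20 > arr[5]=6
(0, 6): arr[0]=20 > arr[6]=6
(0, 7): arr[0]=20 > arr[7]=1
(1, 2): arr[1]=11 > arr[2]=7
(1, 3): arr[1]=11 > arr[3]=4
(1, 5): arr[1]=11 > arr[5]=6
(1, 6): arr[1]=11 > arr[6]=6
(1, 7): arr[1]=11 > arr[7]=1
(2, 3): arr[2]=7 > arr[3]=4
(2, 5): arr[2]=7 > arr[5]=6
(2, 6): arr[2]=7 > arr[6]=6
(2, 7): arr[2]=7 > arr[7]=1
(3, 7): arr[3]=4 > arr[7]=1
(4, 5): arr[4]=18 > arr[5]=6
(4, 6): arr[4]=18 > arr[6]=6
(4, 7): arr[4]=18 > arr[7]=1
(5, 7): arr[5]=6 > arr[7]=1
(6, 7): arr[6]=6 > arr[7]=1

Total inversions: 22

The array has 22 inversion(s): (0,1), (0,2), (0,3), (0,4), (0,5), (0,6), (0,7), (1,2), (1,3), (1,5), (1,6), (1,7), (2,3), (2,5), (2,6), (2,7), (3,7), (4,5), (4,6), (4,7), (5,7), (6,7). Each pair (i,j) satisfies i < j and arr[i] > arr[j].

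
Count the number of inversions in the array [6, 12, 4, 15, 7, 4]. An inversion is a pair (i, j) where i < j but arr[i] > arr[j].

Finding inversions in [6, 12, 4, 15, 7, 4]:

(0, 2): arr[0]=6 > arr[2]=4
(0, 5): arr[0]=6 > arr[5]=4
(1, 2): arr[1]=12 > arr[2]=4
(1, 4): arr[1]=12 > arr[4]=7
(1, 5): arr[1]=12 > arr[5]=4
(3, 4): arr[3]=15 > arr[4]=7
(3, 5): arr[3]=15 > arr[5]=4
(4, 5): arr[4]=7 > arr[5]=4

Total inversions: 8

The array has 8 inversion(s): (0,2), (0,5), (1,2), (1,4), (1,5), (3,4), (3,5), (4,5). Each pair (i,j) satisfies i < j and arr[i] > arr[j].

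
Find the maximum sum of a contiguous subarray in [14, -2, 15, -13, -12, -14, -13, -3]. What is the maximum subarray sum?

Using Kadane's algorithm on [14, -2, 15, -13, -12, -14, -13, -3]:

Scanning through the array:
Position 1 (value -2): max_ending_here = 12, max_so_far = 14
Position 2 (value 15): max_ending_here = 27, max_so_far = 27
Position 3 (value -13): max_ending_here = 14, max_so_far = 27
Position 4 (value -12): max_ending_here = 2, max_so_far = 27
Position 5 (value -14): max_ending_here = -12, max_so_far = 27
Position 6 (value -13): max_ending_here = -13, max_so_far = 27
Position 7 (value -3): max_ending_here = -3, max_so_far = 27

Maximum subarray: [14, -2, 15]
Maximum sum: 27

The maximum subarray is [14, -2, 15] with sum 27. This subarray runs from index 0 to index 2.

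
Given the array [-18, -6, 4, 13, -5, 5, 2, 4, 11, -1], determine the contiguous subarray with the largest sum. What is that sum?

Using Kadane's algorithm on [-18, -6, 4, 13, -5, 5, 2, 4, 11, -1]:

Scanning through the array:
Position 1 (value -6): max_ending_here = -6, max_so_far = -6
Position 2 (value 4): max_ending_here = 4, max_so_far = 4
Position 3 (value 13): max_ending_here = 17, max_so_far = 17
Position 4 (value -5): max_ending_here = 12, max_so_far = 17
Position 5 (value 5): max_ending_here = 17, max_so_far = 17
Position 6 (value 2): max_ending_here = 19, max_so_far = 19
Position 7 (value 4): max_ending_here = 23, max_so_far = 23
Position 8 (value 11): max_ending_here = 34, max_so_far = 34
Position 9 (value -1): max_ending_here = 33, max_so_far = 34

Maximum subarray: [4, 13, -5, 5, 2, 4, 11]
Maximum sum: 34

The maximum subarray is [4, 13, -5, 5, 2, 4, 11] with sum 34. This subarray runs from index 2 to index 8.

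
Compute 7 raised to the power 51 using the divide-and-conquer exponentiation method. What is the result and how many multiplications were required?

Computing 7^51 by squaring (build up from 7^1; each line after the first costs one multiplication):

7^1 = 7
7^2 = (7^1)^2 = 7^2 = 49
7^3 = 7 * 7^2 = 7 * 49 = 343
7^6 = (7^3)^2 = 343^2 = 117649
7^12 = (7^6)^2 = 117649^2 = 13841287201
7^24 = (7^12)^2 = 13841287201^2 = 191581231380566414401
7^25 = 7 * 7^24 = 7 * 191581231380566414401 = 1341068619663964900807
7^50 = (7^25)^2 = 1341068619663964900807^2 = 1798465042647412146620280340569649349251249
7^51 = 7 * 7^50 = 7 * 1798465042647412146620280340569649349251249 = 12589255298531885026341962383987545444758743

Result: 12589255298531885026341962383987545444758743
Multiplications needed: 8 (8 lines after 7^1)

7^51 = 12589255298531885026341962383987545444758743. Using exponentiation by squaring, this requires 8 multiplications. The key idea: if the exponent is even, square the half-power; if odd, multiply by the base once.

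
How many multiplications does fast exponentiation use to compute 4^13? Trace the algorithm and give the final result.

Computing 4^13 by squaring (build up from 4^1; each line after the first costs one multiplication):

4^1 = 4
4^2 = (4^1)^2 = 4^2 = 16
4^3 = 4 * 4^2 = 4 * 16 = 64
4^6 = (4^3)^2 = 64^2 = 4096
4^12 = (4^6)^2 = 4096^2 = 16777216
4^13 = 4 * 4^12 = 4 * 16777216 = 67108864

Result: 67108864
Multiplications needed: 5 (5 lines after 4^1)

4^13 = 67108864. Using exponentiation by squaring, this requires 5 multiplications. The key idea: if the exponent is even, square the half-power; if odd, multiply by the base once.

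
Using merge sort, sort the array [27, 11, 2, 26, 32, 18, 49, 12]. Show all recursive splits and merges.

Merge sort trace:

Split: [27, 11, 2, 26, 32, 18, 49, 12] -> [27, 11, 2, 26] and [32, 18, 49, 12]
  Split: [27, 11, 2, 26] -> [27, 11] and [2, 26]
    Split: [27, 11] -> [27] and [11]
    Merge: [27] + [11] -> [11, 27]
    Split: [2, 26] -> [2] and [26]
    Merge: [2] + [26] -> [2, 26]
  Merge: [11, 27] + [2, 26] -> [2, 11, 26, 27]
  Split: [32, 18, 49, 12] -> [32, 18] and [49, 12]
    Split: [32, 18] -> [32] and [18]
    Merge: [32] + [18] -> [18, 32]
    Split: [49, 12] -> [49] and [12]
    Merge: [49] + [12] -> [12, 49]
  Merge: [18, 32] + [12, 49] -> [12, 18, 32, 49]
Merge: [2, 11, 26, 27] + [12, 18, 32, 49] -> [2, 11, 12, 18, 26, 27, 32, 49]

Final sorted array: [2, 11, 12, 18, 26, 27, 32, 49]

The merge sort proceeds by recursively splitting the array and merging sorted halves.
After all merges, the sorted array is [2, 11, 12, 18, 26, 27, 32, 49].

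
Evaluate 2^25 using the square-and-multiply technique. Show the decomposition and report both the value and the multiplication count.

Computing 2^25 by squaring (build up from 2^1; each line after the first costs one multiplication):

2^1 = 2
2^2 = (2^1)^2 = 2^2 = 4
2^3 = 2 * 2^2 = 2 * 4 = 8
2^6 = (2^3)^2 = 8^2 = 64
2^12 = (2^6)^2 = 64^2 = 4096
2^24 = (2^12)^2 = 4096^2 = 16777216
2^25 = 2 * 2^24 = 2 * 16777216 = 33554432

Result: 33554432
Multiplications needed: 6 (6 lines after 2^1)

2^25 = 33554432. Using exponentiation by squaring, this requires 6 multiplications. The key idea: if the exponent is even, square the half-power; if odd, multiply by the base once.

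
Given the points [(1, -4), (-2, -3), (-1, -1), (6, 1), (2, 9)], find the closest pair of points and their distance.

Computing all pairwise distances among 5 points:

d((1, -4), (-2, -3)) = 3.1623
d((1, -4), (-1, -1)) = 3.6056
d((1, -4), (6, 1)) = 7.0711
d((1, -4), (2, 9)) = 13.0384
d((-2, -3), (-1, -1)) = 2.2361 <-- minimum
d((-2, -3), (6, 1)) = 8.9443
d((-2, -3), (2, 9)) = 12.6491
d((-1, -1), (6, 1)) = 7.2801
d((-1, -1), (2, 9)) = 10.4403
d((6, 1), (2, 9)) = 8.9443

Closest pair: (-2, -3) and (-1, -1) with distance 2.2361

The closest pair is (-2, -3) and (-1, -1) with Euclidean distance 2.2361. For 5 points, brute-force pairwise comparison is shown above. For large n, the divide-and-conquer algorithm (sort by x, recurse on halves, check the dividing strip) achieves O(n log n).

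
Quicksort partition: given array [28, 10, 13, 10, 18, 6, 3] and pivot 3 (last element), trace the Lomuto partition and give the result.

Lomuto partition with pivot = 3:

Initial array: [28, 10, 13, 10, 18, 6, 3]

arr[0]=28 > 3: no swap
arr[1]=10 > 3: no swap
arr[2]=13 > 3: no swap
arr[3]=10 > 3: no swap
arr[4]=18 > 3: no swap
arr[5]=6 > 3: no swap

Place pivot at position 0: [3, 10, 13, 10, 18, 6, 28]
Pivot position: 0

After partitioning with pivot 3, the array becomes [3, 10, 13, 10, 18, 6, 28]. The pivot is placed at index 0. All elements to the left of the pivot are <= 3, and all elements to the right are > 3.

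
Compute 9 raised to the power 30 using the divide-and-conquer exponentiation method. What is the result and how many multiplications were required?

Computing 9^30 by squaring (build up from 9^1; each line after the first costs one multiplication):

9^1 = 9
9^2 = (9^1)^2 = 9^2 = 81
9^3 = 9 * 9^2 = 9 * 81 = 729
9^6 = (9^3)^2 = 729^2 = 531441
9^7 = 9 * 9^6 = 9 * 531441 = 4782969
9^14 = (9^7)^2 = 4782969^2 = 22876792454961
9^15 = 9 * 9^14 = 9 * 22876792454961 = 205891132094649
9^30 = (9^15)^2 = 205891132094649^2 = 42391158275216203514294433201

Result: 42391158275216203514294433201
Multiplications needed: 7 (7 lines after 9^1)

9^30 = 42391158275216203514294433201. Using exponentiation by squaring, this requires 7 multiplications. The key idea: if the exponent is even, square the half-power; if odd, multiply by the base once.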